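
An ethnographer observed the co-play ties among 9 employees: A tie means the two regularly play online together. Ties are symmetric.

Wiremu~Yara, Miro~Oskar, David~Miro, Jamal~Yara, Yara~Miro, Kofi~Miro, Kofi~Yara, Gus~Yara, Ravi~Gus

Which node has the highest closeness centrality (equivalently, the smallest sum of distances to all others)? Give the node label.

Farness (sum of distances to all others) for each node — David:20, Gus:16, Jamal:18, Kofi:15, Miro:13, Oskar:20, Ravi:23, Wiremu:18, Yara:11.
The smallest farness is 11, for Yara, so Yara has the highest closeness.

Yara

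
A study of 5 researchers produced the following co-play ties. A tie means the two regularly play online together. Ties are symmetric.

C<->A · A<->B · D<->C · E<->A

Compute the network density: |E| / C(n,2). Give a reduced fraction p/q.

2/5

There are 4 edges and 5 nodes, so the maximum possible is C(5,2) = 10.
Density = 4/10 = 2/5.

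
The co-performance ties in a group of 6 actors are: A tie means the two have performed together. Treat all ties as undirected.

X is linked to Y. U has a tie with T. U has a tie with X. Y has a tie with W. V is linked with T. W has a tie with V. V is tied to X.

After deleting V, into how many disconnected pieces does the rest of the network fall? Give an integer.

1

V's neighbors (T, W, and X) remain reachable from one another through other ties, so the rest of the network stays in one piece.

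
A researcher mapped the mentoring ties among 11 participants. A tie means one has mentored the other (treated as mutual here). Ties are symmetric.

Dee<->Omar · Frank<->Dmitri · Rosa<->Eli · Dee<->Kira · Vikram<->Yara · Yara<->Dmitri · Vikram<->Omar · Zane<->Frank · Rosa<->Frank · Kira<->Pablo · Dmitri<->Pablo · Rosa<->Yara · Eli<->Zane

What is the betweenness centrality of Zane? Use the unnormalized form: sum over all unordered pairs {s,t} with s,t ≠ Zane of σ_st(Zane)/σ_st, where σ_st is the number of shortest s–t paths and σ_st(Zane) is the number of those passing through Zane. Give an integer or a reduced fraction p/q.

3/2

Pairs whose geodesics pass through Zane — Eli–Kira: 1/3; Eli–Pablo: 1/3; Eli–Dmitri: 1/3; Eli–Frank: 1/2.
All other pairs contribute 0.
Summing the contributions gives betweenness(Zane) = 3/2.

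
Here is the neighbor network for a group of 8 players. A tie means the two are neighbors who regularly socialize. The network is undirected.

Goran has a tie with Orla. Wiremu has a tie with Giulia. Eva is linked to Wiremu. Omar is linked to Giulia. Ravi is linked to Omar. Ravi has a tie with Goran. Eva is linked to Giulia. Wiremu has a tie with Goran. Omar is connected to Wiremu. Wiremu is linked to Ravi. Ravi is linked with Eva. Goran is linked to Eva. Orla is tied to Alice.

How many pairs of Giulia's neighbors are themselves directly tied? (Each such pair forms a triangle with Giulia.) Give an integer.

2

Giulia's neighbors: Eva, Omar, and Wiremu.
Neighbor pairs that are themselves tied: Giulia–Eva–Wiremu; Giulia–Omar–Wiremu. Each forms one triangle with Giulia, for 2 in total.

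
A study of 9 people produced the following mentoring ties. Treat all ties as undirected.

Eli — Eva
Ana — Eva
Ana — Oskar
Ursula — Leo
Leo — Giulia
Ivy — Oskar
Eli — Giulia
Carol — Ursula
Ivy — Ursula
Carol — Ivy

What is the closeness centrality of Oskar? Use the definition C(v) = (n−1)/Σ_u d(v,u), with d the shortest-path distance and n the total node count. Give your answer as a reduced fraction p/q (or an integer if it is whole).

Distances from Oskar: Ana:1, Carol:2, Eli:3, Eva:2, Giulia:4, Ivy:1, Leo:3, Ursula:2. Sum = 18.
n = 9, so closeness = 8/18 = 4/9.

4/9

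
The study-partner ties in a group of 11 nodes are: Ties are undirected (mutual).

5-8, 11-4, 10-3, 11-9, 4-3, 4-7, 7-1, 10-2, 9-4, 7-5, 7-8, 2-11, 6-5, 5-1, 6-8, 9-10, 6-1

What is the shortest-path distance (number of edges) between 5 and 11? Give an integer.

One shortest route is 5 – 7 – 4 – 11, which uses 3 edges, and at distance 2 from 5 we only reach {4}, which does not include 11. So d(5,11) = 3.

3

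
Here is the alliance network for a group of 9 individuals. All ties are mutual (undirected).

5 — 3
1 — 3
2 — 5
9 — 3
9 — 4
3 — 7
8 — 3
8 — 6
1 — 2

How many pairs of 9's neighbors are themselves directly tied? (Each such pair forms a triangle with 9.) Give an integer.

0

9's neighbors are 3 and 4, but none of them are tied to each other, so no triangle contains 9.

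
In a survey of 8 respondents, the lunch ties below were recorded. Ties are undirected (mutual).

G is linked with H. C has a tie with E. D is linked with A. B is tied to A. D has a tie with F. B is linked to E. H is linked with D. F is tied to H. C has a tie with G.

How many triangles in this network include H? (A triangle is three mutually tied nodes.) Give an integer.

1

H's neighbors: D, F, and G.
Neighbor pairs that are themselves tied: H–D–F. Each forms one triangle with H, for 1 in total.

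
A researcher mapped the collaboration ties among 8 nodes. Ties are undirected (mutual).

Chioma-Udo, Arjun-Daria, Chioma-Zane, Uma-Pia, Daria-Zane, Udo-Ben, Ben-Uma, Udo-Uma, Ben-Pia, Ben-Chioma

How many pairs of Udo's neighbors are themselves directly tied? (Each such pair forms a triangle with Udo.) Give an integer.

Udo's neighbors: Ben, Chioma, and Uma.
Neighbor pairs that are themselves tied: Udo–Ben–Chioma; Udo–Ben–Uma. Each forms one triangle with Udo, for 2 in total.

2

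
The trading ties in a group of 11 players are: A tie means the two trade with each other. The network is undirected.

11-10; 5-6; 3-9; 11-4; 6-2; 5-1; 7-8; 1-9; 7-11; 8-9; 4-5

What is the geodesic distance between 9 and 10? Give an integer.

4

One shortest route is 9 – 8 – 7 – 11 – 10, which uses 4 edges, and at distance 3 from 9 we only reach {4, 6, 11}, which does not include 10. So d(9,10) = 4.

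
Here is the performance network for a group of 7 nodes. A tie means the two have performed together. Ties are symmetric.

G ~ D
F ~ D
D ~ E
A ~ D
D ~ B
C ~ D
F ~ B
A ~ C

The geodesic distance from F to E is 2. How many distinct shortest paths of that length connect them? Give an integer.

The shortest distance is 2, and the only length-2 path is F–D–E. So there is exactly 1 shortest path.

1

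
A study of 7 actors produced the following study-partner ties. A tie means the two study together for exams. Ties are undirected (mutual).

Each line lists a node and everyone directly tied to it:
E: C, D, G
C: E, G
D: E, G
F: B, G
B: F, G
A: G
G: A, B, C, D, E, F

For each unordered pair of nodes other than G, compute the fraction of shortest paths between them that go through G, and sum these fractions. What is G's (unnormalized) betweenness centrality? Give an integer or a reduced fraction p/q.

Pairs whose geodesics pass through G — B–E: 1; B–C: 1; B–A: 1; B–D: 1; E–A: 1; E–F: 1; C–A: 1; C–F: 1; C–D: 1/2; A–F: 1; A–D: 1; F–D: 1.
All other pairs contribute 0.
Summing the contributions gives betweenness(G) = 23/2.

23/2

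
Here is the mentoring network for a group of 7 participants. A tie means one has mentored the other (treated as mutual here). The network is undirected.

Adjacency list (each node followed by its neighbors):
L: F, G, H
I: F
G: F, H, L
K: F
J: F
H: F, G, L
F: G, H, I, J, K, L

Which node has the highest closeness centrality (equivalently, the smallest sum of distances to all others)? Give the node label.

F

Farness (sum of distances to all others) for each node — F:6, G:9, H:9, I:11, J:11, K:11, L:9.
The smallest farness is 6, for F, so F has the highest closeness.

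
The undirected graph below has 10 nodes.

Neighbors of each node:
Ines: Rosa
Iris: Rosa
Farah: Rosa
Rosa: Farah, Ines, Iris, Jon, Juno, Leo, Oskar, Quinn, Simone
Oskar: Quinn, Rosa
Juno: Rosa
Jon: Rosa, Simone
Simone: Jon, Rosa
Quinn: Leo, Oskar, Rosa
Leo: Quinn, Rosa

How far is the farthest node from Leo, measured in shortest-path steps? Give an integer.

Distances from Leo: Farah:2, Ines:2, Iris:2, Jon:2, Juno:2, Oskar:2, Quinn:1, Rosa:1, Simone:2.
The largest is 2 (to Ines, Simone, Oskar, Iris, Farah, Juno, and Jon), so the eccentricity of Leo is 2.

2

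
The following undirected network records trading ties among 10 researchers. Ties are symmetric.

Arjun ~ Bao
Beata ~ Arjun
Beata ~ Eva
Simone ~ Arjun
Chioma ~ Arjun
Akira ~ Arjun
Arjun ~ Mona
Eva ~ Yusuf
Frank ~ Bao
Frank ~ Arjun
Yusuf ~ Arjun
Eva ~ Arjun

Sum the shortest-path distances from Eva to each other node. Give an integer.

Distances from Eva: Akira:2, Arjun:1, Bao:2, Beata:1, Chioma:2, Frank:2, Mona:2, Simone:2, Yusuf:1.
Sum = 2 + 1 + 2 + 1 + 2 + 2 + 2 + 2 + 1 = 15.

15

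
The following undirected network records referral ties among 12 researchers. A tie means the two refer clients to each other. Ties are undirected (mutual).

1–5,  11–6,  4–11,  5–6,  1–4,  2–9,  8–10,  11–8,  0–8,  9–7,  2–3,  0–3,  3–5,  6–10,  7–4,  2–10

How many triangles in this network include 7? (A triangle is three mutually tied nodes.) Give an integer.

0

7's neighbors are 4 and 9, but none of them are tied to each other, so no triangle contains 7.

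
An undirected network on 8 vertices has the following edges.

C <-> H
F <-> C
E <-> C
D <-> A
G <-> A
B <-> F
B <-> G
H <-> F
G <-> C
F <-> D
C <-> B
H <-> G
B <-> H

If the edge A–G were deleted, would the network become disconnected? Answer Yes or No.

No

Even without that edge, A still reaches G via A – D – F – H – G, so the network stays connected. Not a bridge.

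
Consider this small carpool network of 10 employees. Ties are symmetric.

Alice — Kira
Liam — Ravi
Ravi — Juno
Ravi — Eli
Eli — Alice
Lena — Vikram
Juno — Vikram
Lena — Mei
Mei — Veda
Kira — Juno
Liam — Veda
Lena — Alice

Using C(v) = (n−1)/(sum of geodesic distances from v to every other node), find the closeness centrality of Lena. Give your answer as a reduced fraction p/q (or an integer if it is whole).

Distances from Lena: Alice:1, Eli:2, Juno:2, Kira:2, Liam:3, Mei:1, Ravi:3, Veda:2, Vikram:1. Sum = 17.
n = 10, so closeness = 9/17.

9/17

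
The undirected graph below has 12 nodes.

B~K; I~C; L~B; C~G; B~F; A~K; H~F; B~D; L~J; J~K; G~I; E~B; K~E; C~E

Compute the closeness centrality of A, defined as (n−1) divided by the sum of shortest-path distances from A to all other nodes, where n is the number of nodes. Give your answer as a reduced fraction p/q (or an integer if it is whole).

11/31

Distances from A: B:2, C:3, D:3, E:2, F:3, G:4, H:4, I:4, J:2, K:1, L:3. Sum = 31.
n = 12, so closeness = 11/31.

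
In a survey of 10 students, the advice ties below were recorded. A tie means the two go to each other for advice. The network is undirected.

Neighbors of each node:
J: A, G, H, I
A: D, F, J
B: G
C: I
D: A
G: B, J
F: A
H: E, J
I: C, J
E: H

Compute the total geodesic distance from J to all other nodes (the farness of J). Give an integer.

14

Distances from J: A:1, B:2, C:2, D:2, E:2, F:2, G:1, H:1, I:1.
Sum = 1 + 2 + 2 + 2 + 2 + 2 + 1 + 1 + 1 = 14.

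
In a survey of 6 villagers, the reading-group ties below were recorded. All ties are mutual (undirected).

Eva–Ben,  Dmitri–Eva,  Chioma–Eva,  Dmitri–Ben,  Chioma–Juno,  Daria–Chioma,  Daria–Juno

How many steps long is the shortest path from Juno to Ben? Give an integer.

One shortest route is Juno – Chioma – Eva – Ben, which uses 3 edges, and at distance 2 from Juno we only reach {Eva}, which does not include Ben. So d(Juno,Ben) = 3.

3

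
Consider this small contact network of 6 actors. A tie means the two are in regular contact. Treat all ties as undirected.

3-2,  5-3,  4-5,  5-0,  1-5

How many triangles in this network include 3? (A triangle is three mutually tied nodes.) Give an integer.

0

3's neighbors are 2 and 5, but none of them are tied to each other, so no triangle contains 3.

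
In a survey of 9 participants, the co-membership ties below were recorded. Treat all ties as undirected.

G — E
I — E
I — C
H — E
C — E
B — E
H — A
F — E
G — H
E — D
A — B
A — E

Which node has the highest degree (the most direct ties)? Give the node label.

Degrees — A:3, B:2, C:2, D:1, E:8, F:1, G:2, H:3, I:2.
The maximum is 8, attained only by E.

E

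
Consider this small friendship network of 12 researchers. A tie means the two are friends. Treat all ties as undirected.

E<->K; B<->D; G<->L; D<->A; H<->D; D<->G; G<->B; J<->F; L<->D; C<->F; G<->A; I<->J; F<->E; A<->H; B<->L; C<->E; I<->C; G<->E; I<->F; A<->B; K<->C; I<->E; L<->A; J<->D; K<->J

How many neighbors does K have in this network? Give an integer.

K is directly tied to C, E, and J. That is 3 neighbors, so the degree of K is 3.

3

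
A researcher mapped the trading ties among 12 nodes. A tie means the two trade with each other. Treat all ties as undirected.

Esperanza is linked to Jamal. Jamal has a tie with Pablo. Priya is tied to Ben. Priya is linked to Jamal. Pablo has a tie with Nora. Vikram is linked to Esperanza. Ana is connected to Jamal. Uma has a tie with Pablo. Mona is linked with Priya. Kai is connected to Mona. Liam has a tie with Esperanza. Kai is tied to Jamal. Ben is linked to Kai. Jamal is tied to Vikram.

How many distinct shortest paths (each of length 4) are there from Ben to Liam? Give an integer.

The shortest distance is 4. The length-4 paths are: Ben–Kai–Jamal–Esperanza–Liam; Ben–Priya–Jamal–Esperanza–Liam.
That gives 2 distinct shortest paths.

2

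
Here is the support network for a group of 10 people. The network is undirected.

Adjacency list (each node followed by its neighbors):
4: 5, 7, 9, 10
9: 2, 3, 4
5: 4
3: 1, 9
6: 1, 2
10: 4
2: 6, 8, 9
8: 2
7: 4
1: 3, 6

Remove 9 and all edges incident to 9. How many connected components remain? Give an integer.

2

Without 9, the remaining ties split the others into: {1, 2, 3, 6, 8}; {4, 5, 7, 10}.
That's 2 separate components.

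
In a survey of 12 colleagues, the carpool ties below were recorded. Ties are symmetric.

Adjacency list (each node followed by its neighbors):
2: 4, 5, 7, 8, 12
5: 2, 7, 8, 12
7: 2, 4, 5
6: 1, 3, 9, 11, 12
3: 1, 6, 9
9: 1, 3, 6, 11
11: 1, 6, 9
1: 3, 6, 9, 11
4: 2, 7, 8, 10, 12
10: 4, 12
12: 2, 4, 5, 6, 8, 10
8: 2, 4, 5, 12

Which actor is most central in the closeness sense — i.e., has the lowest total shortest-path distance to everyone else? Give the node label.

Farness (sum of distances to all others) for each node — 1:25, 2:21, 3:26, 4:21, 5:22, 6:18, 7:28, 8:22, 9:25, 10:24, 11:26, 12:16.
The smallest farness is 16, for 12, so 12 has the highest closeness.

12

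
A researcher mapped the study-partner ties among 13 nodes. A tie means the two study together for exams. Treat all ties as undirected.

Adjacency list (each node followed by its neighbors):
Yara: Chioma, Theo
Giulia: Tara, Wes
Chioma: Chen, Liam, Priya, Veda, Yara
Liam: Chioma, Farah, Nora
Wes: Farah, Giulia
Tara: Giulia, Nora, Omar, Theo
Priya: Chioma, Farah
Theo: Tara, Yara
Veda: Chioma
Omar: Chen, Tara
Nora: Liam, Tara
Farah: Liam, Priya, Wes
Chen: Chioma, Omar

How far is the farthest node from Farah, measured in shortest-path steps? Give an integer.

Distances from Farah: Chen:3, Chioma:2, Giulia:2, Liam:1, Nora:2, Omar:4, Priya:1, Tara:3, Theo:4, Veda:3, Wes:1, Yara:3.
The largest is 4 (to Theo and Omar), so the eccentricity of Farah is 4.

4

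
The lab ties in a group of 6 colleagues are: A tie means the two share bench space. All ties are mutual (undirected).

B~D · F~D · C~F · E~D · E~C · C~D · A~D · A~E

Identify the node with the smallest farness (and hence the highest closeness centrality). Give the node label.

D

Farness (sum of distances to all others) for each node — A:8, B:9, C:7, D:5, E:7, F:8.
The smallest farness is 5, for D, so D has the highest closeness.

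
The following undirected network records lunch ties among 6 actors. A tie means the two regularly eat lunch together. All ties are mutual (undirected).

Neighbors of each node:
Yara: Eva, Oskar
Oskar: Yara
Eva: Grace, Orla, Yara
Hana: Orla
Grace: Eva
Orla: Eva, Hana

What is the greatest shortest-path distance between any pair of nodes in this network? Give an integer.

Eccentricity of each node (its greatest distance to any other): Eva:2, Grace:3, Hana:4, Orla:3, Oskar:4, Yara:3.
The maximum eccentricity is 4, realized for instance by the pair Hana–Oskar via Hana – Orla – Eva – Yara – Oskar. So the diameter is 4.

4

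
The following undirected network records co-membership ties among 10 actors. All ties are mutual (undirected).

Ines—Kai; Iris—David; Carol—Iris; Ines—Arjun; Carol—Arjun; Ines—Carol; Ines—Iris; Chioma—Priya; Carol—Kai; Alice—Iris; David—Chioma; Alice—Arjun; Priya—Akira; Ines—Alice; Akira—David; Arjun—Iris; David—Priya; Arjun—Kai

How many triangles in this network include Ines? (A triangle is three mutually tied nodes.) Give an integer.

Ines's neighbors: Alice, Arjun, Carol, Iris, and Kai.
Neighbor pairs that are themselves tied: Ines–Alice–Arjun; Ines–Alice–Iris; Ines–Arjun–Carol; Ines–Arjun–Iris; Ines–Arjun–Kai; Ines–Carol–Iris; Ines–Carol–Kai. Each forms one triangle with Ines, for 7 in total.

7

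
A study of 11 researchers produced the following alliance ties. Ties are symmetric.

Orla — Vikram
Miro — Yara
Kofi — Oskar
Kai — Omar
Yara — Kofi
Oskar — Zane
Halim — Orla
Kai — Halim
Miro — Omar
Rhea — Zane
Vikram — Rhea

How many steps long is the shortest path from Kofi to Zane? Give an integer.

2

One shortest route is Kofi – Oskar – Zane, which uses 2 edges, and Kofi and Zane are not directly tied, so nothing shorter exists. So d(Kofi,Zane) = 2.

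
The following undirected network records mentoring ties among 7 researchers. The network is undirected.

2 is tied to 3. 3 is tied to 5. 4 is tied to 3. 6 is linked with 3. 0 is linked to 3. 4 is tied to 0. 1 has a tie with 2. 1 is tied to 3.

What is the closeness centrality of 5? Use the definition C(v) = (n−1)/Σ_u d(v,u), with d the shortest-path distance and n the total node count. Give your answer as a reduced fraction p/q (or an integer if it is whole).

Distances from 5: 0:2, 1:2, 2:2, 3:1, 4:2, 6:2. Sum = 11.
n = 7, so closeness = 6/11.

6/11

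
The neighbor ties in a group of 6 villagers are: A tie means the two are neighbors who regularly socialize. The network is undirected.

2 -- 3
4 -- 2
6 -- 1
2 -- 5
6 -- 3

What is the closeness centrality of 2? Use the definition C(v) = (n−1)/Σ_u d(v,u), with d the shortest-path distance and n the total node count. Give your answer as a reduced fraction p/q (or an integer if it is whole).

5/8

Distances from 2: 1:3, 3:1, 4:1, 5:1, 6:2. Sum = 8.
n = 6, so closeness = 5/8.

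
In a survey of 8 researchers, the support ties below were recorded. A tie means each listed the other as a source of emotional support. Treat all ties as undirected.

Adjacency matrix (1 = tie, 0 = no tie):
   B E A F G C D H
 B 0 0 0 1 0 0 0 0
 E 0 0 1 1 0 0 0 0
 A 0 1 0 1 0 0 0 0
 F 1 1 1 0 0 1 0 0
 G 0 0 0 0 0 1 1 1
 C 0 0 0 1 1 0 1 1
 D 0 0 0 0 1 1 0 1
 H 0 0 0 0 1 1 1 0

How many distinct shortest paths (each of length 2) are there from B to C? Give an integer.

The shortest distance is 2, and the only length-2 path is B–F–C. So there is exactly 1 shortest path.

1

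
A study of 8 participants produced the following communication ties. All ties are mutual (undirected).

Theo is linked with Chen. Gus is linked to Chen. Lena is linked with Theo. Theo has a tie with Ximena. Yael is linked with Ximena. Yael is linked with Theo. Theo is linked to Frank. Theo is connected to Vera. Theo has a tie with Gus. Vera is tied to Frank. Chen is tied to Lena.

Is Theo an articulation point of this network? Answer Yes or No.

Removing Theo leaves {Ximena and Yael} with no path to {Chen, Gus, and Lena}, so the network splits into 3 components. Theo is a cut vertex.

Yes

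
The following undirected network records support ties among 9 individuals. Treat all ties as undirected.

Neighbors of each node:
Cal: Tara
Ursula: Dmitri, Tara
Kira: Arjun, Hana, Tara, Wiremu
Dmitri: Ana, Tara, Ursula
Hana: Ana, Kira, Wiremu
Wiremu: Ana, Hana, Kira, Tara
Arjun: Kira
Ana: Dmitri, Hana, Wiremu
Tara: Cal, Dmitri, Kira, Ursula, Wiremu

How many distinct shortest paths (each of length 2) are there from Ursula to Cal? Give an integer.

The shortest distance is 2, and the only length-2 path is Ursula–Tara–Cal. So there is exactly 1 shortest path.

1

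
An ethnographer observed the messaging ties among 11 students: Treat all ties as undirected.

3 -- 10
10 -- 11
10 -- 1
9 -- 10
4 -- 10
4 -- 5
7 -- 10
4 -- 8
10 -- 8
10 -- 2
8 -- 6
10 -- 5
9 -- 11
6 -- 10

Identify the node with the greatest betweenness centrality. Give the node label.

10

Unnormalized betweenness of each node: 1:0, 2:0, 3:0, 4:1/2, 5:0, 6:0, 7:0, 8:1/2, 9:0, 10:40, 11:0.
10 has the largest value, 40, making it the main broker — the node through which the most shortest paths run.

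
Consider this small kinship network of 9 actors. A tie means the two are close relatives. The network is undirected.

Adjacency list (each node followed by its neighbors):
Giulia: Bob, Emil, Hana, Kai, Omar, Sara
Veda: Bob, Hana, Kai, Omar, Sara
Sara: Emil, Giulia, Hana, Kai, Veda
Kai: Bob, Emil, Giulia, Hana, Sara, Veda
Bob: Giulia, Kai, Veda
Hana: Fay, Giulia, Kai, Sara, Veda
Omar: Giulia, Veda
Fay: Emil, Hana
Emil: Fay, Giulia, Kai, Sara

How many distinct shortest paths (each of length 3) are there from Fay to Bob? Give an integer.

The shortest distance is 3. The length-3 paths are: Fay–Hana–Giulia–Bob; Fay–Emil–Giulia–Bob; Fay–Hana–Veda–Bob; Fay–Hana–Kai–Bob; Fay–Emil–Kai–Bob.
That gives 5 distinct shortest paths.

5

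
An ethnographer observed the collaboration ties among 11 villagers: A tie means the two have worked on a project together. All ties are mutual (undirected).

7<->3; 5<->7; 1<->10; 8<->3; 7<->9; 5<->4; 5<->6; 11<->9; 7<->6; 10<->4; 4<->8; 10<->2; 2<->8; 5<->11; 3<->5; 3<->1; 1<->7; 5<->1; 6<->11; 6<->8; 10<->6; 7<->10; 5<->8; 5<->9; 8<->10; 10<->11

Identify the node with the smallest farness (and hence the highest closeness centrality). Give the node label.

Farness (sum of distances to all others) for each node — 1:16, 2:19, 3:16, 4:17, 5:12, 6:15, 7:14, 8:14, 9:18, 10:13, 11:16.
The smallest farness is 12, for 5, so 5 has the highest closeness.

5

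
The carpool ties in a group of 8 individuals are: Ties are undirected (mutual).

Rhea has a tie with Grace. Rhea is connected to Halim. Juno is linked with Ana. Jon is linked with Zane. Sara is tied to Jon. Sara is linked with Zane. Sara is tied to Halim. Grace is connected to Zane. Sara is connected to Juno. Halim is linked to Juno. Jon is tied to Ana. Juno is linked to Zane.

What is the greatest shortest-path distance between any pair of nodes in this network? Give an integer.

Eccentricity of each node (its greatest distance to any other): Ana:3, Grace:3, Halim:2, Jon:3, Juno:2, Rhea:3, Sara:2, Zane:2.
The maximum eccentricity is 3, realized for instance by the pair Jon–Rhea via Jon – Zane – Grace – Rhea. So the diameter is 3.

3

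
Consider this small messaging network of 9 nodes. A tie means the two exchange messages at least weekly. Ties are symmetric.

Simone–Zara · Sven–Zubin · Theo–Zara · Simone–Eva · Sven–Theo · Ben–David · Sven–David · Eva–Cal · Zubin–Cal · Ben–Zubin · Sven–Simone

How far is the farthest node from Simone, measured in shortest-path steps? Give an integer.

3

Distances from Simone: Ben:3, Cal:2, David:2, Eva:1, Sven:1, Theo:2, Zara:1, Zubin:2.
The largest is 3 (to Ben), so the eccentricity of Simone is 3.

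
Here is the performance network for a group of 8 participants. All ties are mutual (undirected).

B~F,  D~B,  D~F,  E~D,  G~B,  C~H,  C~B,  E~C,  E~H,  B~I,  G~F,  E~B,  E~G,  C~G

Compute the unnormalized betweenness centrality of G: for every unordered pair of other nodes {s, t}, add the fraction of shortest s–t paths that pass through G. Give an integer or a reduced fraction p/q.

37/30

Pairs whose geodesics pass through G — F–C: 1/2; F–H: 2/5; F–E: 1/3.
All other pairs contribute 0.
Summing the contributions gives betweenness(G) = 37/30.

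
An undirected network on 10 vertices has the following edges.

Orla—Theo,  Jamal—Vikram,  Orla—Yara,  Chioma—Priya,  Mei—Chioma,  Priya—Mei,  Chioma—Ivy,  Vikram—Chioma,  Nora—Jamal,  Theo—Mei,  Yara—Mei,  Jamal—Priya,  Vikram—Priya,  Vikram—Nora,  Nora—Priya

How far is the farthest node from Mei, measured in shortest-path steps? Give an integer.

2

Distances from Mei: Chioma:1, Ivy:2, Jamal:2, Nora:2, Orla:2, Priya:1, Theo:1, Vikram:2, Yara:1.
The largest is 2 (to Orla, Ivy, Vikram, Nora, and Jamal), so the eccentricity of Mei is 2.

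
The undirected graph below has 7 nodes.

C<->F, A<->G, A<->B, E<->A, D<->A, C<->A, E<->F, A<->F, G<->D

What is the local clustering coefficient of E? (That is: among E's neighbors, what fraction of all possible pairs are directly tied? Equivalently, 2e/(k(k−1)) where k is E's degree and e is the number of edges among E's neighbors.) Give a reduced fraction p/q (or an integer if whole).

E's neighbors: A and F (k = 2).
Possible neighbor pairs: C(2,2) = 1. Edges among them: A–F → e = 1.
Clustering(E) = 1/1.

1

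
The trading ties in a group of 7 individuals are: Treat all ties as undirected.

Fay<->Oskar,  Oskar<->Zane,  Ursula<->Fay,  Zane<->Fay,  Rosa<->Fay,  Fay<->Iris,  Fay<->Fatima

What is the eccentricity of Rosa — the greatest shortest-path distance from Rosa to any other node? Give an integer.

2

Distances from Rosa: Fatima:2, Fay:1, Iris:2, Oskar:2, Ursula:2, Zane:2.
The largest is 2 (to Oskar, Fatima, Iris, Ursula, and Zane), so the eccentricity of Rosa is 2.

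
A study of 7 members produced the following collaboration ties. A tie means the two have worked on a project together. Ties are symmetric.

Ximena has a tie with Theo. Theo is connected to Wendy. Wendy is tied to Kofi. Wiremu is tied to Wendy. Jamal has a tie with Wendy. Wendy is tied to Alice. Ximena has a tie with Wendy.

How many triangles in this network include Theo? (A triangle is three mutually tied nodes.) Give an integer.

1

Theo's neighbors: Wendy and Ximena.
Neighbor pairs that are themselves tied: Theo–Wendy–Ximena. Each forms one triangle with Theo, for 1 in total.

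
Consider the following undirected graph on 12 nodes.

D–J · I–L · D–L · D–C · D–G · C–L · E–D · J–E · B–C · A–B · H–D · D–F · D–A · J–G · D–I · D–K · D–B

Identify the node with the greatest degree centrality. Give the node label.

Degrees — A:2, B:3, C:3, D:11, E:2, F:1, G:2, H:1, I:2, J:3, K:1, L:3.
The maximum is 11, attained only by D.

D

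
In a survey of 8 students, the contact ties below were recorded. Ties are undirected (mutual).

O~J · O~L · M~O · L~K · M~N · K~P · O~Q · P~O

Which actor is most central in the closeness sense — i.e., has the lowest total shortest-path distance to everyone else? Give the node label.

Farness (sum of distances to all others) for each node — J:15, K:17, L:13, M:13, N:19, O:9, P:13, Q:15.
The smallest farness is 9, for O, so O has the highest closeness.

O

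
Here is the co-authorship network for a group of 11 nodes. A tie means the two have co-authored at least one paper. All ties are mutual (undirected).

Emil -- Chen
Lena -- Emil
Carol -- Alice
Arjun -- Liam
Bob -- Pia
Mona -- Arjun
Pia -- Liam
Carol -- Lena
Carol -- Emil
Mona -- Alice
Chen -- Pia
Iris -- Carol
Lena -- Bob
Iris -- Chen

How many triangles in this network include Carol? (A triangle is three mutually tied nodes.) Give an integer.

1

Carol's neighbors: Alice, Emil, Iris, and Lena.
Neighbor pairs that are themselves tied: Carol–Emil–Lena. Each forms one triangle with Carol, for 1 in total.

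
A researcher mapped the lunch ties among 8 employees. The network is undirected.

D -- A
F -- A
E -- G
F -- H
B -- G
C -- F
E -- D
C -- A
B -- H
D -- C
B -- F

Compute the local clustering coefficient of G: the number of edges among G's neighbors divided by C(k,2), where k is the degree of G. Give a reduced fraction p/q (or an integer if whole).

G's neighbors: B and E (k = 2).
Possible neighbor pairs: C(2,2) = 1. Edges among them: none → e = 0.
Clustering(G) = 0/1.

0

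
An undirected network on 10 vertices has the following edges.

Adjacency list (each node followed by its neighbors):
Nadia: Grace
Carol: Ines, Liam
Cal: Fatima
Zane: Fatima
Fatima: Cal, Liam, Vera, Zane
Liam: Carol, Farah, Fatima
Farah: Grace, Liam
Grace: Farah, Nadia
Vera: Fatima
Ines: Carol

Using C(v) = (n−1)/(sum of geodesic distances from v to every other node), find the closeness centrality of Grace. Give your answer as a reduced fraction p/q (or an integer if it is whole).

9/26

Distances from Grace: Cal:4, Carol:3, Farah:1, Fatima:3, Ines:4, Liam:2, Nadia:1, Vera:4, Zane:4. Sum = 26.
n = 10, so closeness = 9/26.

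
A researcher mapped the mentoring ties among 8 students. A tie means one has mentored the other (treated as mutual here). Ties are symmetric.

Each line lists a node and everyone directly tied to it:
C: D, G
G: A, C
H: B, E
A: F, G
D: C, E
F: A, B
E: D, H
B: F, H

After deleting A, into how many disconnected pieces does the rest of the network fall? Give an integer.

1

A's neighbors (F and G) remain reachable from one another through other ties, so the rest of the network stays in one piece.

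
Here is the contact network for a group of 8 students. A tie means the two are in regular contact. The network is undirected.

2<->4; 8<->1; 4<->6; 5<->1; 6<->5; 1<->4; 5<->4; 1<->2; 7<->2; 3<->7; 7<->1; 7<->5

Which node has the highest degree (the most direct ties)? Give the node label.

Degrees — 1:5, 2:3, 3:1, 4:4, 5:4, 6:2, 7:4, 8:1.
The maximum is 5, attained only by 1.

1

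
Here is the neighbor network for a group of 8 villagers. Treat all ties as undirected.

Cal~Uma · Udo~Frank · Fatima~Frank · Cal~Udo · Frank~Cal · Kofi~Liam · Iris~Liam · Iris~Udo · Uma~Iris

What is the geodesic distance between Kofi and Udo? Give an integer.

3

One shortest route is Kofi – Liam – Iris – Udo, which uses 3 edges, and at distance 2 from Kofi we only reach {Iris}, which does not include Udo. So d(Kofi,Udo) = 3.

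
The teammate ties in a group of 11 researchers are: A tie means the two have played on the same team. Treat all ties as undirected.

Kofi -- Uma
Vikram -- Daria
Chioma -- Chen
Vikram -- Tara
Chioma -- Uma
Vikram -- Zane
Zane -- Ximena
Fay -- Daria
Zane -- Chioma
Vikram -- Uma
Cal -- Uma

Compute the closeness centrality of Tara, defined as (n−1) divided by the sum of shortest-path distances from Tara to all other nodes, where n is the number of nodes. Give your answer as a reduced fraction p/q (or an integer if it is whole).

5/13

Distances from Tara: Cal:3, Chen:4, Chioma:3, Daria:2, Fay:3, Kofi:3, Uma:2, Vikram:1, Ximena:3, Zane:2. Sum = 26.
n = 11, so closeness = 10/26 = 5/13.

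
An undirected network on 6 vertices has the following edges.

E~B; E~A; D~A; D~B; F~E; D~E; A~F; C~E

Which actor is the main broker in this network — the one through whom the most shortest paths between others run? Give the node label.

Unnormalized betweenness of each node: A:1/2, B:0, C:0, D:1/2, E:6, F:0.
E has the largest value, 6, making it the main broker — the node through which the most shortest paths run.

E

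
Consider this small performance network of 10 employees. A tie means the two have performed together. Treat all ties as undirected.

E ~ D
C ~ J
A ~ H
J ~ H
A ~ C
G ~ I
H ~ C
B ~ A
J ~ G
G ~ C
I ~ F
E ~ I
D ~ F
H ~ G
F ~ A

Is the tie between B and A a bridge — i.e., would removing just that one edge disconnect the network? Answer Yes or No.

Yes

Without the B–A edge there is no alternate route between B and A, so the network disconnects. It is a bridge.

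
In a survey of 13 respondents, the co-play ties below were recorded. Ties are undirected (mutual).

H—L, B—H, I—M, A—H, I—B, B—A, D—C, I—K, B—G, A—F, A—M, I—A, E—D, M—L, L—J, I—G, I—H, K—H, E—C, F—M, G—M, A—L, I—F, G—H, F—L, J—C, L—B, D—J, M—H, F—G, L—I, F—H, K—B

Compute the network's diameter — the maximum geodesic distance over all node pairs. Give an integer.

5

Eccentricity of each node (its greatest distance to any other): A:4, B:4, C:4, D:4, E:5, F:4, G:5, H:4, I:4, J:3, K:5, L:3, M:4.
The maximum eccentricity is 5, realized for instance by the pair K–E via K – H – L – J – C – E. So the diameter is 5.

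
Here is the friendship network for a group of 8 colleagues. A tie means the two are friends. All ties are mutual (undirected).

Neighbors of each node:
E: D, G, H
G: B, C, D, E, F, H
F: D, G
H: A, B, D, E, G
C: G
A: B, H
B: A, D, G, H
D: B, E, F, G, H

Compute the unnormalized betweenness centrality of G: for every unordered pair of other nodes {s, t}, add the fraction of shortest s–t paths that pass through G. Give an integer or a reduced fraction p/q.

25/3

Pairs whose geodesics pass through G — A–C: 2/2; A–F: 2/4; C–F: 1; C–B: 1; C–E: 1; C–H: 1; C–D: 1; F–B: 1/2; F–E: 1/2; F–H: 1/2; B–E: 1/3.
All other pairs contribute 0.
Summing the contributions gives betweenness(G) = 25/3.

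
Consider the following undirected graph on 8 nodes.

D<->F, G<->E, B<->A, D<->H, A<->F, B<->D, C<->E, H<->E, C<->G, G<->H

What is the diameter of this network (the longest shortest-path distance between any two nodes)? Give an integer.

Eccentricity of each node (its greatest distance to any other): A:5, B:4, C:5, D:3, E:4, F:4, G:4, H:3.
The maximum eccentricity is 5, realized for instance by the pair A–C via A – F – D – H – E – C. So the diameter is 5.

5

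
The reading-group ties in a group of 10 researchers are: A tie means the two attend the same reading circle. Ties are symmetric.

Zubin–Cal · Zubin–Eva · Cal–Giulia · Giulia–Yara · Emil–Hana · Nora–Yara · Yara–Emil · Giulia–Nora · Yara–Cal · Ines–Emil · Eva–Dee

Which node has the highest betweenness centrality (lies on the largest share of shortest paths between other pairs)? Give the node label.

Yara

Unnormalized betweenness of each node: Cal:18, Dee:0, Emil:15, Eva:8, Giulia:2, Hana:0, Ines:0, Nora:0, Yara:20, Zubin:14.
Yara has the largest value, 20, making it the main broker — the node through which the most shortest paths run.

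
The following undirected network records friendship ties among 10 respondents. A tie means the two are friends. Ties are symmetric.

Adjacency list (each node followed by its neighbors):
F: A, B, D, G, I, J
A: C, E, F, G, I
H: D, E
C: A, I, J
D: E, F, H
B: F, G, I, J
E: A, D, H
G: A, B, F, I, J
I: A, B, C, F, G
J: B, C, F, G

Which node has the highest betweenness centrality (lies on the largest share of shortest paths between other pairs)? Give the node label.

Unnormalized betweenness of each node: A:49/6, B:1/4, C:5/6, D:5, E:15/4, F:61/6, G:17/12, H:0, I:2, J:17/12.
F has the largest value, 61/6, making it the main broker — the node through which the most shortest paths run.

F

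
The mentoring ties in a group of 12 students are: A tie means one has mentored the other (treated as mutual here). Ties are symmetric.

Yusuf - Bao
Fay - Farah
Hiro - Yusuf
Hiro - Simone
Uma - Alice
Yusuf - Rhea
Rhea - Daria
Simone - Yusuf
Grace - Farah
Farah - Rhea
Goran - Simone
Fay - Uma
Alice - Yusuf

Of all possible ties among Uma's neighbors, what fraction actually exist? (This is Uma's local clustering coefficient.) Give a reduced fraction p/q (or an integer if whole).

Uma's neighbors: Alice and Fay (k = 2).
Possible neighbor pairs: C(2,2) = 1. Edges among them: none → e = 0.
Clustering(Uma) = 0/1.

0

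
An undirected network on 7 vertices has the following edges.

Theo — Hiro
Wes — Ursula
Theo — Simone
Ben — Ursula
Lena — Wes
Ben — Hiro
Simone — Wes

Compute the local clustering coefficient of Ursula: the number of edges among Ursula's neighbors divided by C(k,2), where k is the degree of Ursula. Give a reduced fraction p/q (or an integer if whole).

Ursula's neighbors: Ben and Wes (k = 2).
Possible neighbor pairs: C(2,2) = 1. Edges among them: none → e = 0.
Clustering(Ursula) = 0/1.

0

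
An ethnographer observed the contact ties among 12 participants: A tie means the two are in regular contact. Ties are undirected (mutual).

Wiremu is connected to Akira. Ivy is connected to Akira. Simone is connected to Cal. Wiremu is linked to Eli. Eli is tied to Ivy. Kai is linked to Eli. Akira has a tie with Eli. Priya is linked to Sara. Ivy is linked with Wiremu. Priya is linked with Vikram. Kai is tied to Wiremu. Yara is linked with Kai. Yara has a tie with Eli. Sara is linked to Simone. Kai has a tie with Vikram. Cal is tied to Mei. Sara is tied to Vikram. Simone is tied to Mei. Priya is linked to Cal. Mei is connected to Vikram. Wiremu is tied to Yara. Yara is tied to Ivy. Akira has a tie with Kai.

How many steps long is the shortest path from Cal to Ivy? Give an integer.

5

One shortest route is Cal – Priya – Vikram – Kai – Eli – Ivy, which uses 5 edges, and at distance 4 from Cal we only reach {Akira, Eli, Wiremu, Yara}, which does not include Ivy. So d(Cal,Ivy) = 5.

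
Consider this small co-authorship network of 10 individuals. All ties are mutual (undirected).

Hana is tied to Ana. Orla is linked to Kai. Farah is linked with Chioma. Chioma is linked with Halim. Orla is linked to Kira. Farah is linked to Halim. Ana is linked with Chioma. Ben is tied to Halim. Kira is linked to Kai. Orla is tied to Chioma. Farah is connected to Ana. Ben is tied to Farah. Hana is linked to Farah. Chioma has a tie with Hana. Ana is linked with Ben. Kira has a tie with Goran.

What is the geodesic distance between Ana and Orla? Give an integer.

2

One shortest route is Ana – Chioma – Orla, which uses 2 edges, and Ana and Orla are not directly tied, so nothing shorter exists. So d(Ana,Orla) = 2.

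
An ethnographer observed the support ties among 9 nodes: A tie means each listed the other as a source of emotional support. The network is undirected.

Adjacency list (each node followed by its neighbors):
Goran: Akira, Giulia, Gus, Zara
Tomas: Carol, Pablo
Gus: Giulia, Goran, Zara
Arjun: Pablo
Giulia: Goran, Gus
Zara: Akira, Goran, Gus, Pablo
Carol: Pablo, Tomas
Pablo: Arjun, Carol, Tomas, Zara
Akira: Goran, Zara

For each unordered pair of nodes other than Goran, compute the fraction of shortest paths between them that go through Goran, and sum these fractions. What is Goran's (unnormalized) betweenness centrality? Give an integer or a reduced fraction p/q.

Pairs whose geodesics pass through Goran — Pablo–Giulia: 1/2; Tomas–Giulia: 1/2; Arjun–Giulia: 1/2; Carol–Giulia: 1/2; Giulia–Akira: 1; Giulia–Zara: 1/2; Akira–Gus: 1/2.
All other pairs contribute 0.
Summing the contributions gives betweenness(Goran) = 4.

4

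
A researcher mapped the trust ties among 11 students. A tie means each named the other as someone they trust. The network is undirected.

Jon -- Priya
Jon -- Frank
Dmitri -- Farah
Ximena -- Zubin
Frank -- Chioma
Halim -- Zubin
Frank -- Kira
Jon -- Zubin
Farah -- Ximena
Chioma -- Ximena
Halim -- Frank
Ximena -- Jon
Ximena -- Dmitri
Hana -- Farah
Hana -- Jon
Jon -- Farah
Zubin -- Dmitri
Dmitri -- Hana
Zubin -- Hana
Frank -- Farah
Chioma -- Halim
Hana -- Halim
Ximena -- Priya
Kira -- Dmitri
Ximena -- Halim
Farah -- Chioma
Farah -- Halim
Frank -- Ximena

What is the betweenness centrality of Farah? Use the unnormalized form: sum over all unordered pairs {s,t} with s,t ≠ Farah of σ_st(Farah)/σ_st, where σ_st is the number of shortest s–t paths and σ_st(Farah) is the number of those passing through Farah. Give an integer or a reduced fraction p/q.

Pairs whose geodesics pass through Farah — Hana–Frank: 1/3; Hana–Chioma: 1/2; Hana–Ximena: 1/5; Dmitri–Frank: 1/3; Dmitri–Jon: 1/4; Dmitri–Halim: 1/4; Dmitri–Chioma: 1/2; Jon–Halim: 1/5; Jon–Chioma: 1/3.
All other pairs contribute 0.
Summing the contributions gives betweenness(Farah) = 29/10.

29/10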